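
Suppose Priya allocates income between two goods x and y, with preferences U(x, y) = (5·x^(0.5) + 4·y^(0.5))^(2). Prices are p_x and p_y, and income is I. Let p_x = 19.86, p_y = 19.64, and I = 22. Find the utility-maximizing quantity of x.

MU_x ∝ 5·x^(-0.5), MU_y ∝ 4·y^(-0.5), so MRS = (5/4)·(y/x)^(0.5) = p_x/p_y.
Hence y/x = ((4/5)·p_x/p_y)^(1/(0.5)), i.e. raised to the 2 power.
Substitute y = (y/x)·x into the budget: x* = I/(p_x + p_y·(y/x)).
Numerically y/x = 0.654418, so x* = 22/(19.86 + 19.64·0.654418) = 0.6725.

x* = 0.6725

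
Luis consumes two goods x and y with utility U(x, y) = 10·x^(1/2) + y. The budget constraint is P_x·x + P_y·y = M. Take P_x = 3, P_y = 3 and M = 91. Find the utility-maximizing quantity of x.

x* = 25

Set MRS = P_x/P_y: 5·x^(−1/2) = P_x/P_y.
Thus x* = (5·P_y/P_x)² — independent of M — with the rest of income spent on y.
Plugging in: x* = (5·3/3)² = 25.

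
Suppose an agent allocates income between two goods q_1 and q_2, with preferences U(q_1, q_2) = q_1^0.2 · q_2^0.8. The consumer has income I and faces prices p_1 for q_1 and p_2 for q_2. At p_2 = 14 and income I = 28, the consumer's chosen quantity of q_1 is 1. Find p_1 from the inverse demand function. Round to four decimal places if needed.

MU_q_1/MU_q_2 = (0.2·q_2)/(0.8·q_1); tangency sets this equal to p_1/p_2.
So 0.2·p_2·q_2 = 0.8·p_1·q_1; combined with the budget, a share 0.2 of income goes to q_1.
Demand: q_1*(p_1,p_2,I) = 0.2·I/p_1 and q_2* = 0.8·I/p_2.
Set q_1* = 1 in the demand function and solve for p_1: p_1 = 5.6.

p_1 = 5.6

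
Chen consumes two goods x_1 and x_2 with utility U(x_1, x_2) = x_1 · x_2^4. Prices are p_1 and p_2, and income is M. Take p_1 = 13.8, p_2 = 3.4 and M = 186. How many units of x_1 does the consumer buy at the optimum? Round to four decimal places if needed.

x_1* = 2.6957

The MRS is (1/4)·x_2/x_1. Set MRS = p_1/p_2.
So p_2·x_2 = 4·p_1·x_1; combined with the budget, a share 0.2 of income goes to x_1.
Demand: x_1*(p_1,p_2,M) = 0.2·M/p_1 and x_2* = 0.8·M/p_2.
At p_1=13.8, p_2=3.4, M=186: x_1* = 0.2·186/13.8 = 2.6957.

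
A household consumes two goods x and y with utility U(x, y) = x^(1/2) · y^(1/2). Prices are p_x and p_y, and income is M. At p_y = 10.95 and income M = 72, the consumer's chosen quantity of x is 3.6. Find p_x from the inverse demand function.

p_x = 10

MU_x/MU_y = (0.5·y)/(0.5·x); tangency sets this equal to p_x/p_y.
Rearranging, p_y·y = p_x·x. Substituting into the budget gives p_x·x·(1 + 1) = M.
Demand: x*(p_x,p_y,M) = 0.5·M/p_x and y* = 0.5·M/p_y.
Set x* = 3.6 in the demand function and solve for p_x: p_x = 10.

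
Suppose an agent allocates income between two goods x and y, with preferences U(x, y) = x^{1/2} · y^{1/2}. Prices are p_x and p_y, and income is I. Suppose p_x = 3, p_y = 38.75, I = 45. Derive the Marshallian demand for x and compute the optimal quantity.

MU_x/MU_y = (0.5·y)/(0.5·x); tangency sets this equal to p_x/p_y.
Rearranging, p_y·y = p_x·x. Substituting into the budget gives p_x·x·(1 + 1) = I.
Demand: x*(p_x,p_y,I) = 0.5·I/p_x and y* = 0.5·I/p_y.
At p_x=3, p_y=38.75, I=45: x* = 0.5·45/3 = 7.5.

x* = 7.5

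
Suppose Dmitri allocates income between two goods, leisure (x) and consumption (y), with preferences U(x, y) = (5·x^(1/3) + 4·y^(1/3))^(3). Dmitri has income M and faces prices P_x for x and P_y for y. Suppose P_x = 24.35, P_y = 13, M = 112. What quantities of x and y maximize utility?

x* = 2.3239, y* = 4.2626

From the CES first-order condition, (5/4)·(y/x)^(2/3) = P_x/P_y.
Solve for the ratio: y/x = [(4/5)·P_x/P_y]^(1.5).
With the ratio pinned down, the budget gives x* = M/(P_x + P_y·(y/x)) and y* = (y/x)·x*.
Numerically y/x = 1.834292, so x* = 112/(24.35 + 13·1.834292) = 2.3239 and y* = 1.834292·2.3239 = 4.2626.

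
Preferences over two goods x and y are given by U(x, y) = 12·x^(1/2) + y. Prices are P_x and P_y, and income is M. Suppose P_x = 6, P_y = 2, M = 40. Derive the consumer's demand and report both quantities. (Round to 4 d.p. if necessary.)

x* = 4, y* = 8

Thus x* = (6·P_y/P_x)² — independent of M — with the rest of income spent on y.
Plugging in: x* = (6·2/6)² = 4, y* = 8.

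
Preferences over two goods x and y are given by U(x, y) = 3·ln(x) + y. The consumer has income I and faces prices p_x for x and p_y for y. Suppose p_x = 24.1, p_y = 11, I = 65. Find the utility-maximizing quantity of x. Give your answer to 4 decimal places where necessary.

x* = 1.3693

MU_x = 3/x, MU_y = 1. Tangency: 3/x = p_x/p_y.
So x*(p_x,p_y) = 3·p_y/p_x, independent of income; and y* = (I − 3·p_y)/p_y.
At the given prices: x* = 3·11/24.1 = 1.3693.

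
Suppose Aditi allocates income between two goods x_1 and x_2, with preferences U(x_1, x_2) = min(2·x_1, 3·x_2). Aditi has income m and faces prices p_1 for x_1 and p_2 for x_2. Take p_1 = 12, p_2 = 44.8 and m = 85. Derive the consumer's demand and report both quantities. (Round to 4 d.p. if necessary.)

With perfect complements, no substitution: consume in ratio x_1:x_2 = 3:2.
Budget: p_1·x_1 + p_2·(2/3)·x_1 = m, so (3·p_1 + 2·p_2)·x_1 = 3·m.
Demand: x_1*(p_1,p_2,m) = 3·m/(3·p_1 + 2·p_2), x_2* = 2·m/(3·p_1 + 2·p_2).
Here 3·12 + 2·44.8 = 125.6, giving x_1* = 2.0303 and x_2* = 1.3535.

x_1* = 2.0303, x_2* = 1.3535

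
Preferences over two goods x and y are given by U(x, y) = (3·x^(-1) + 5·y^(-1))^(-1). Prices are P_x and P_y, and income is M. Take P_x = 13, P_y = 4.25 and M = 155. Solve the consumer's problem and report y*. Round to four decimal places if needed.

MRS = MU_x/MU_y = (3/5)·(y/x)^(2). Set equal to P_x/P_y.
Solve for the ratio: y/x = [(5/3)·P_x/P_y]^(0.5).
With the ratio pinned down, the budget gives x* = M/(P_x + P_y·(y/x)) and y* = (y/x)·x*.
Numerically y/x = 2.257884, so x* = 155/(13 + 4.25·2.257884) = 6.8596 and y* = 2.257884·6.8596 = 15.4882.

y* = 15.4882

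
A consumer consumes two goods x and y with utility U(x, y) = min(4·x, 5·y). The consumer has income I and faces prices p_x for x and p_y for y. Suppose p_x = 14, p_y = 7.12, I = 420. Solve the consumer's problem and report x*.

With perfect complements, no substitution: consume in ratio x:y = 5:4.
Budget: p_x·x + p_y·(4/5)·x = I, so (5·p_x + 4·p_y)·x = 5·I.
Demand: x*(p_x,p_y,I) = 5·I/(5·p_x + 4·p_y), y* = 4·I/(5·p_x + 4·p_y).
Here 5·14 + 4·7.12 = 98.48, giving x* = 21.3241.

x* = 21.3241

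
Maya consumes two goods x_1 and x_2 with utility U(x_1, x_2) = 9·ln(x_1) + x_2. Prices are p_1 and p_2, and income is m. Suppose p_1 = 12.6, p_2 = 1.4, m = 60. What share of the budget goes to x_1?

share on x_1 = 0.21

Set MRS = p_1/p_2: (9/x_1)/1 = p_1/p_2.
So x_1*(p_1,p_2) = 9·p_2/p_1, independent of income; and x_2* = (m − 9·p_2)/p_2.
At the given prices: x_1* = 9·1.4/12.6 = 1, and x_2* = 33.8571.
Expenditure on x_1: 12.6·1 = 12.6; share = 0.21.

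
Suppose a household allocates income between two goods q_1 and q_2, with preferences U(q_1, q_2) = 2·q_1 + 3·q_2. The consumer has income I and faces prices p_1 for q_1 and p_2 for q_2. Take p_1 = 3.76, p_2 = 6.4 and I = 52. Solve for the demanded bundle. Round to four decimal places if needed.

q_1* = 13.8298, q_2* = 0

Perfect substitutes: compare marginal utility per dollar. 2/p_1 vs 3/p_2 → 0.5319 vs 0.4688.
q_1 gives more utility per dollar, so spend all income on q_1: q_1* = I/p_1, q_2* = 0.
Numerically: q_1* = 13.8298, q_2* = 0.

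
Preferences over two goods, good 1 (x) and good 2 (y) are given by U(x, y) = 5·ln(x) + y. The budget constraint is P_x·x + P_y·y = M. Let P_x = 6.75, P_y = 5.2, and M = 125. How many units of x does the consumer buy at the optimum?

x* = 3.8519

Set MRS = P_x/P_y: (5/x)/1 = P_x/P_y.
So x*(P_x,P_y) = 5·P_y/P_x, independent of income; and y* = (M − 5·P_y)/P_y.
At the given prices: x* = 5·5.2/6.75 = 3.8519.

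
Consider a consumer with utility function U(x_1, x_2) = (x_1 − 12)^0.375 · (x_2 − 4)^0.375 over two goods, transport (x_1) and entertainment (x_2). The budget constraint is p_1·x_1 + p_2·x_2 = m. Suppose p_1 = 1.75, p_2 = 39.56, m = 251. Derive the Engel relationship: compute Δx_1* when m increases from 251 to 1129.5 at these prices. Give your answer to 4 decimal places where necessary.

After buying the subsistence bundle (12, 4), a share 0.5 of the remaining income goes to x_1: x_1* = 12 + 0.5·(m − 12p_1 − 4p_2)/p_1.
Discretionary income = 251 − 12·1.75 − 4·39.56 = 71.76; x_1* = 12 + 0.5·71.76/1.75 = 32.5029.
At m' = 1129.5: x_1* = 283.5029. Change: 283.5029 − 32.5029 = 251.

Δx_1* = 251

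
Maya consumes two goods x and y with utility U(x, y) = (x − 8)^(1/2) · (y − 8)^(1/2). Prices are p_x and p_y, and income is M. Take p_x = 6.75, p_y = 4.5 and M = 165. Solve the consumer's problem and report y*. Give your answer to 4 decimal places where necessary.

y* = 16.3333

After buying the subsistence bundle (8, 8), a share 0.5 of the remaining income goes to x: x* = 8 + 0.5·(M − 8p_x − 8p_y)/p_x.
Discretionary income = 165 − 8·6.75 − 8·4.5 = 75; y* = 8 + 0.5·75/4.5 = 16.3333.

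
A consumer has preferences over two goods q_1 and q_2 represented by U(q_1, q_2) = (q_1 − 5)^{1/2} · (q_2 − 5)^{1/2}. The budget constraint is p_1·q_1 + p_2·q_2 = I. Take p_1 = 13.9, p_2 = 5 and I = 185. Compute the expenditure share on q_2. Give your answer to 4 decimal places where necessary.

Substituting into the budget: q_1* = 5 + 0.5·(I − 5·p_1 − 5·p_2)/p_1, and q_2* = 5 + 0.5·(…)/p_2.
Discretionary income = 185 − 5·13.9 − 5·5 = 90.5; q_1* = 5 + 0.5·90.5/13.9 = 8.2554; q_2* = 5 + 0.5·90.5/5 = 14.05.
Expenditure on q_2: 5·14.05 = 70.25; share = 0.3797.

share on q_2 = 0.3797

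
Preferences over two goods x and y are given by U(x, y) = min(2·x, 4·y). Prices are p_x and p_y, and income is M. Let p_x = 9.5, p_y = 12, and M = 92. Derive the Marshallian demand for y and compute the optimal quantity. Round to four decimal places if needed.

Leontief preferences: the optimum is at the kink where x/4 = y/2, i.e. y = (1/2)·x.
Budget: p_x·x + p_y·(1/2)·x = M, so (4·p_x + 2·p_y)·x = 4·M.
Demand: x*(p_x,p_y,M) = 4·M/(4·p_x + 2·p_y), y* = 2·M/(4·p_x + 2·p_y).
Here 4·9.5 + 2·12 = 62, giving y* = 2.9677.

y* = 2.9677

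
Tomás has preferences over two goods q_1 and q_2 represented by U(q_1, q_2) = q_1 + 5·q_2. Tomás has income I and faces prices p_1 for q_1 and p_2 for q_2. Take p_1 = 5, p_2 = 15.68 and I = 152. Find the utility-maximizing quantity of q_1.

q_1* = 0

Numerically: q_1* = 0, q_2* = 9.6939.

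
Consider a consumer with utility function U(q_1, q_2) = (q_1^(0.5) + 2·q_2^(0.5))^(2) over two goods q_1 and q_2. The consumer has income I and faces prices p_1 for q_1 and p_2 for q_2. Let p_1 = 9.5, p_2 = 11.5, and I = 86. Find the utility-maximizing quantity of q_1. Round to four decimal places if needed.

From the CES first-order condition, (1/2)·(q_2/q_1)^(0.5) = p_1/p_2.
Hence q_2/q_1 = (2·p_1/p_2)^(1/(0.5)), i.e. raised to the 2 power.
With the ratio pinned down, the budget gives q_1* = I/(p_1 + p_2·(q_2/q_1)) and q_2* = (q_2/q_1)·q_1*.
Numerically q_2/q_1 = 2.729679, so q_1* = 86/(9.5 + 11.5·2.729679) = 2.1031.

q_1* = 2.1031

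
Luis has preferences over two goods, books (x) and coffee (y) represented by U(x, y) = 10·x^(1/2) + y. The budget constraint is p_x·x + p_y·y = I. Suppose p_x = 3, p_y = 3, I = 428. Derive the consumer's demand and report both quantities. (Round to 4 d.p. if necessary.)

x* = 25, y* = 117.6667

Set MRS = p_x/p_y: 5·x^(−1/2) = p_x/p_y.
Thus x* = (5·p_y/p_x)² — independent of I — with the rest of income spent on y.
Plugging in: x* = (5·3/3)² = 25, y* = 117.6667.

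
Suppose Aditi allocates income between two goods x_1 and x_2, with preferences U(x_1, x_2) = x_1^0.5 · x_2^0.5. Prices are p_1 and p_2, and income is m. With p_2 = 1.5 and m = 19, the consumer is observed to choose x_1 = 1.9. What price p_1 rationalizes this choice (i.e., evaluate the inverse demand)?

The MRS is x_2/x_1. Set MRS = p_1/p_2.
Rearranging, p_2·x_2 = p_1·x_1. Substituting into the budget gives p_1·x_1·(1 + 1) = m.
Demand: x_1*(p_1,p_2,m) = 0.5·m/p_1 and x_2* = 0.5·m/p_2.
Set x_1* = 1.9 in the demand function and solve for p_1: p_1 = 5.

p_1 = 5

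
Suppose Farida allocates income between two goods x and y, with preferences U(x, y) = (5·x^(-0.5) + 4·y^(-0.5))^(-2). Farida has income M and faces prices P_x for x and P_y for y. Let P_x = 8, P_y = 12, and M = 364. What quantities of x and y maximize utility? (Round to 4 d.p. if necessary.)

x* = 22.9048, y* = 15.0635

MU_x ∝ 5·x^(-1.5), MU_y ∝ 4·y^(-1.5), so MRS = (5/4)·(y/x)^(1.5) = P_x/P_y.
Hence y/x = ((4/5)·P_x/P_y)^(1/(1.5)), i.e. raised to the 2/3 power.
Substitute y = (y/x)·x into the budget: x* = M/(P_x + P_y·(y/x)).
Numerically y/x = 0.657657, so x* = 364/(8 + 12·0.657657) = 22.9048 and y* = 0.657657·22.9048 = 15.0635.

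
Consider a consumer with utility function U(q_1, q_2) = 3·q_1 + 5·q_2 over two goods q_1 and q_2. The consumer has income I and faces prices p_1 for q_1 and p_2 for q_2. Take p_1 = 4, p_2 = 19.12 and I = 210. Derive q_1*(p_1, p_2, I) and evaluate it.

Perfect substitutes: compare marginal utility per dollar. 3/p_1 vs 5/p_2 → 0.75 vs 0.2615.
q_1 gives more utility per dollar, so spend all income on q_1: q_1* = I/p_1, q_2* = 0.
Numerically: q_1* = 52.5, q_2* = 0.

q_1* = 52.5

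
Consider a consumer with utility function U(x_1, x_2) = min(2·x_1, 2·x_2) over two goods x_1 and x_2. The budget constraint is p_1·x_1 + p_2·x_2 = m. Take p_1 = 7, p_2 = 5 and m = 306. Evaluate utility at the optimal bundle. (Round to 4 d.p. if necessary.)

Leontief preferences: the optimum is at the kink where x_1/2 = x_2/2, i.e. x_2 = x_1.
Budget: p_1·x_1 + p_2·x_1 = m, so (2·p_1 + 2·p_2)·x_1 = 2·m.
Demand: x_1*(p_1,p_2,m) = 2·m/(2·p_1 + 2·p_2), x_2* = 2·m/(2·p_1 + 2·p_2).
Here 2·7 + 2·5 = 24, giving x_1* = 25.5 and x_2* = 25.5.
Utility at the optimum: U(25.5, 25.5) = 51.

V = 51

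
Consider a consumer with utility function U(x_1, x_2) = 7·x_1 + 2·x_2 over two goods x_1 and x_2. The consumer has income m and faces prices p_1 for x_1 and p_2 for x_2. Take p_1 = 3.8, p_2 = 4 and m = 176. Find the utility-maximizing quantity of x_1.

Perfect substitutes: compare marginal utility per dollar. 7/p_1 vs 2/p_2 → 1.8421 vs 0.5.
x_1 gives more utility per dollar, so spend all income on x_1: x_1* = m/p_1, x_2* = 0.
Numerically: x_1* = 46.3158, x_2* = 0.

x_1* = 46.3158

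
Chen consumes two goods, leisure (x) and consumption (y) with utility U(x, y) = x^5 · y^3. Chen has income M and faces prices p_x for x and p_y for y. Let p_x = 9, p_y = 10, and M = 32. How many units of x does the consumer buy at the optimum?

MU_x/MU_y = (5·y)/(3·x); tangency sets this equal to p_x/p_y.
So 5·p_y·y = 3·p_x·x; combined with the budget, a share 0.625 of income goes to x.
Demand: x*(p_x,p_y,M) = 0.625·M/p_x and y* = 0.375·M/p_y.
At p_x=9, p_y=10, M=32: x* = 0.625·32/9 = 2.2222.

x* = 2.2222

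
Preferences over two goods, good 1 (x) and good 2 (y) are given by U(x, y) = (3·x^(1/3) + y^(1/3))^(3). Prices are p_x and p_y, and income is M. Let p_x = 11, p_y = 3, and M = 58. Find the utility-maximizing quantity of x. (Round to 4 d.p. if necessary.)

x* = 3.8529

MU_x ∝ 3·x^(-2/3), MU_y ∝ y^(-2/3), so MRS = 3·(y/x)^(2/3) = p_x/p_y.
Solve for the ratio: y/x = [(1/3)·p_x/p_y]^(1.5).
Substitute y = (y/x)·x into the budget: x* = M/(p_x + p_y·(y/x)).
Numerically y/x = 1.351218, so x* = 58/(11 + 3·1.351218) = 3.8529.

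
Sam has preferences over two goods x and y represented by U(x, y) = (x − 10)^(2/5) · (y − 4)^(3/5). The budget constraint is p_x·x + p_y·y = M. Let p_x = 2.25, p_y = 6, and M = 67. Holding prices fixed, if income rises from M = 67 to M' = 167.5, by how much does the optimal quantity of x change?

Δx* = 17.8667

After buying the subsistence bundle (10, 4), a share 0.4 of the remaining income goes to x: x* = 10 + 0.4·(M − 10p_x − 4p_y)/p_x.
Discretionary income = 67 − 10·2.25 − 4·6 = 20.5; x* = 10 + 0.4·20.5/2.25 = 13.6444.
At M' = 167.5: x* = 31.5111. Change: 31.5111 − 13.6444 = 17.8667.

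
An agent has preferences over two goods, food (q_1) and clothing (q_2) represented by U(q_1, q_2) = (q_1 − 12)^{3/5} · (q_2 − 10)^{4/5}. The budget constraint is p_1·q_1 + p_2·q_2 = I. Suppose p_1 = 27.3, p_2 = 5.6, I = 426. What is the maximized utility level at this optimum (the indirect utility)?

V = 2.5284

After buying the subsistence bundle (12, 10), a share 3/7 of the remaining income goes to q_1: q_1* = 12 + 3/7·(I − 12p_1 − 10p_2)/p_1.
Discretionary income = 426 − 12·27.3 − 10·5.6 = 42.4; q_1* = 12 + 3/7·42.4/27.3 = 12.6656; q_2* = 10 + 4/7·42.4/5.6 = 14.3265.
Utility at the optimum: U(12.6656, 14.3265) = 2.5284.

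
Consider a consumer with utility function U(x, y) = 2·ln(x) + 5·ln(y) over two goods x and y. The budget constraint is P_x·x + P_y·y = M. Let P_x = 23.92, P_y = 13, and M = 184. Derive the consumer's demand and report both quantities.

The MRS is (2/5)·y/x. Set MRS = P_x/P_y.
Rearranging, P_y·y = (5/2)·P_x·x. Substituting into the budget gives P_x·x·(1 + (5/2)) = M.
Demand: x*(P_x,P_y,M) = 2/7·M/P_x and y* = 5/7·M/P_y.
At P_x=23.92, P_y=13, M=184: x* = 2/7·184/23.92 = 2.1978, y* = 10.1099.

x* = 2.1978, y* = 10.1099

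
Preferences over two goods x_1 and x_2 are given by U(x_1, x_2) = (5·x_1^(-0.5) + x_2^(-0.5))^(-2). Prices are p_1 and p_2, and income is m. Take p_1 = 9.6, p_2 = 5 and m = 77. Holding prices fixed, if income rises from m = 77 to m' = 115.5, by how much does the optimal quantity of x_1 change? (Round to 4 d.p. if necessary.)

Δx_1* = 3.145

MU_x_1 ∝ 5·x_1^(-1.5), MU_x_2 ∝ x_2^(-1.5), so MRS = 5·(x_2/x_1)^(1.5) = p_1/p_2.
Solve for the ratio: x_2/x_1 = [(1/5)·p_1/p_2]^(2/3).
Substitute x_2 = (x_2/x_1)·x_1 into the budget: x_1* = m/(p_1 + p_2·(x_2/x_1)).
Numerically x_2/x_1 = 0.528308, so x_1* = 77/(9.6 + 5·0.528308) = 6.2901.
At m' = 115.5: x_1* = 9.4351. Change: 9.4351 − 6.2901 = 3.145.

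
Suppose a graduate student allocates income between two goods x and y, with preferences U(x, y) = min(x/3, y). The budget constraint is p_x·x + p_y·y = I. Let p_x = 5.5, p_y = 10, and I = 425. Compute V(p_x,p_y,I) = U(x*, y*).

V = 16.0377

Leontief preferences: the optimum is at the kink where x/3 = y/1, i.e. y = (1/3)·x.
Budget: p_x·x + p_y·(1/3)·x = I, so (3·p_x + p_y)·x = 3·I.
Demand: x*(p_x,p_y,I) = 3·I/(3·p_x + p_y), y* = I/(3·p_x + p_y).
Here 3·5.5 + 10 = 26.5, giving x* = 48.1132 and y* = 16.0377.
Utility at the optimum: U(48.1132, 16.0377) = 16.0377.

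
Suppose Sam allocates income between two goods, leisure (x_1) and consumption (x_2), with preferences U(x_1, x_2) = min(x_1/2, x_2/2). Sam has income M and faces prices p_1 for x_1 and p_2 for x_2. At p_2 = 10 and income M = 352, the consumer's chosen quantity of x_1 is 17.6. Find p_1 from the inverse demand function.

p_1 = 10

With perfect complements, no substitution: consume in ratio x_1:x_2 = 2:2.
Budget: p_1·x_1 + p_2·x_1 = M, so (2·p_1 + 2·p_2)·x_1 = 2·M.
Demand: x_1*(p_1,p_2,M) = 2·M/(2·p_1 + 2·p_2), x_2* = 2·M/(2·p_1 + 2·p_2).
Set x_1* = 17.6 in the demand function and solve for p_1: p_1 = 10.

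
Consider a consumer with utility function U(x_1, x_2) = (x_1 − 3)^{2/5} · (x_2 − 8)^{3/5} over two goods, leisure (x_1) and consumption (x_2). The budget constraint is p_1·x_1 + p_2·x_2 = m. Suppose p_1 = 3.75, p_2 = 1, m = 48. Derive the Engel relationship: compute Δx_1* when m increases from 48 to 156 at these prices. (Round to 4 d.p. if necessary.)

MRS = (2/3)·(x_2−8)/(x_1−3). Tangency with p_1/p_2 gives x_2−8 = (3/2)·(p_1/p_2)·(x_1−3).
Substituting into the budget: x_1* = 3 + 0.4·(m − 3·p_1 − 8·p_2)/p_1, and x_2* = 8 + 0.6·(…)/p_2.
Discretionary income = 48 − 3·3.75 − 8·1 = 28.75; x_1* = 3 + 0.4·28.75/3.75 = 6.0667.
At m' = 156: x_1* = 17.5867. Change: 17.5867 − 6.0667 = 11.52.

Δx_1* = 11.52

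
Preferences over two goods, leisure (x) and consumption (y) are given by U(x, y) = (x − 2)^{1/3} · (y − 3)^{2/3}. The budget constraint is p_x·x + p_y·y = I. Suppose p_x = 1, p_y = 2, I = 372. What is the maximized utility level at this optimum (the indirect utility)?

V = 121.3333

Discretionary income = 372 − 2·1 − 3·2 = 364; x* = 2 + 1/3·364/1 = 123.3333; y* = 3 + 2/3·364/2 = 124.3333.
Utility at the optimum: U(123.3333, 124.3333) = 121.3333.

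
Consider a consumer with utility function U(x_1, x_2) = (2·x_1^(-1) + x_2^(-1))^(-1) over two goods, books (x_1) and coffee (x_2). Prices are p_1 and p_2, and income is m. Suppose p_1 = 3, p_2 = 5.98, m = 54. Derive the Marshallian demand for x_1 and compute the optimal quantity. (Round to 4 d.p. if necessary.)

From the CES first-order condition, 2·(x_2/x_1)^(2) = p_1/p_2.
Solve for the ratio: x_2/x_1 = [(1/2)·p_1/p_2]^(0.5).
Substitute x_2 = (x_2/x_1)·x_1 into the budget: x_1* = m/(p_1 + p_2·(x_2/x_1)).
Numerically x_2/x_1 = 0.500835, so x_1* = 54/(3 + 5.98·0.500835) = 9.0075.

x_1* = 9.0075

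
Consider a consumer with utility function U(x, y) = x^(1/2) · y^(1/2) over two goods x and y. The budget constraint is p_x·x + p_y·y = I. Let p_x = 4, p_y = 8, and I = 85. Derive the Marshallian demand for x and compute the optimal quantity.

x* = 10.625

The MRS is y/x. Set MRS = p_x/p_y.
So 0.5·p_y·y = 0.5·p_x·x; combined with the budget, a share 0.5 of income goes to x.
Demand: x*(p_x,p_y,I) = 0.5·I/p_x and y* = 0.5·I/p_y.
At p_x=4, p_y=8, I=85: x* = 0.5·85/4 = 10.625.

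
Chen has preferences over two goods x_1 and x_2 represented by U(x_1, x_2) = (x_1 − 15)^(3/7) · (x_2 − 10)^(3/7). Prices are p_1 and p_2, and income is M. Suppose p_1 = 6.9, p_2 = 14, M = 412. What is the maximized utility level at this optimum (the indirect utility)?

V = 6.3064

This is Cobb-Douglas in (x_1−15, x_2−10): tangency gives 3/7·p_2·(x_2−10) = 3/7·p_1·(x_1−15).
After buying the subsistence bundle (15, 10), a share 0.5 of the remaining income goes to x_1: x_1* = 15 + 0.5·(M − 15p_1 − 10p_2)/p_1.
Discretionary income = 412 − 15·6.9 − 10·14 = 168.5; x_1* = 15 + 0.5·168.5/6.9 = 27.2101; x_2* = 10 + 0.5·168.5/14 = 16.0179.
Utility at the optimum: U(27.2101, 16.0179) = 6.3064.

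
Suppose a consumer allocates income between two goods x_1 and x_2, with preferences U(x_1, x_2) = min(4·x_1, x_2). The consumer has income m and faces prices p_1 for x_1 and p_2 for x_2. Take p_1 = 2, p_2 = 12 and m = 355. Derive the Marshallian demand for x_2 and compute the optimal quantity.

x_2* = 28.4

With perfect complements, no substitution: consume in ratio x_1:x_2 = 1:4.
Budget: p_1·x_1 + p_2·4·x_1 = m, so (p_1 + 4·p_2)·x_1 = m.
Demand: x_1*(p_1,p_2,m) = m/(p_1 + 4·p_2), x_2* = 4·m/(p_1 + 4·p_2).
Here 2 + 4·12 = 50, giving x_2* = 28.4.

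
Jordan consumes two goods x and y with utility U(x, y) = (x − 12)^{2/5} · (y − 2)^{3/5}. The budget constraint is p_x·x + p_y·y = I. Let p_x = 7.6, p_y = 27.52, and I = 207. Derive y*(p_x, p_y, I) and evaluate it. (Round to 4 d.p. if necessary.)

Discretionary income = 207 − 12·7.6 − 2·27.52 = 60.76; y* = 2 + 0.6·60.76/27.52 = 3.3247.

y* = 3.3247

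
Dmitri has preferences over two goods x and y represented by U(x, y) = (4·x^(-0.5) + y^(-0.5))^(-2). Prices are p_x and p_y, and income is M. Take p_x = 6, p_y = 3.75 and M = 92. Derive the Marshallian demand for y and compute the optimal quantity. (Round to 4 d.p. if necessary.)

y* = 6.2153

From the CES first-order condition, 4·(y/x)^(1.5) = p_x/p_y.
Solve for the ratio: y/x = [(1/4)·p_x/p_y]^(2/3).
With the ratio pinned down, the budget gives x* = M/(p_x + p_y·(y/x)) and y* = (y/x)·x*.
Numerically y/x = 0.542884, so x* = 92/(6 + 3.75·0.542884) = 11.4487 and y* = 0.542884·11.4487 = 6.2153.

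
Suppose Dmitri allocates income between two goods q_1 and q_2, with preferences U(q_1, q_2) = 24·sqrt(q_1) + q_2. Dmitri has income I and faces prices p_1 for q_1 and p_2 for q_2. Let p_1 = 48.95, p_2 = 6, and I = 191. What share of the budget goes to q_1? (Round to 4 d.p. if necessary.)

MU_q_1 = 12/√q_1, MU_q_2 = 1. Tangency: 12/√q_1 = p_1/p_2.
Solve: √q_1 = 12·p_2/p_1, so q_1*(p_1,p_2) = (12·p_2/p_1)², and q_2* = (I − p_1·q_1*)/p_2.
Plugging in: q_1* = (12·6/48.95)² = 2.1635, q_2* = 14.1827.
Expenditure on q_1: 48.95·2.1635 = 105.904; share = 0.5545.

share on q_1 = 0.5545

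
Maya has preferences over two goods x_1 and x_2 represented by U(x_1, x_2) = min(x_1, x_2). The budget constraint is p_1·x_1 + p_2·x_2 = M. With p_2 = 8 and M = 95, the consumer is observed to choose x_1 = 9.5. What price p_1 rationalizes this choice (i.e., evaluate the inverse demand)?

With perfect complements, no substitution: consume in ratio x_1:x_2 = 1:1.
Budget: p_1·x_1 + p_2·x_1 = M, so (p_1 + p_2)·x_1 = M.
Demand: x_1*(p_1,p_2,M) = M/(p_1 + p_2), x_2* = M/(p_1 + p_2).
Set x_1* = 9.5 in the demand function and solve for p_1: p_1 = 2.

p_1 = 2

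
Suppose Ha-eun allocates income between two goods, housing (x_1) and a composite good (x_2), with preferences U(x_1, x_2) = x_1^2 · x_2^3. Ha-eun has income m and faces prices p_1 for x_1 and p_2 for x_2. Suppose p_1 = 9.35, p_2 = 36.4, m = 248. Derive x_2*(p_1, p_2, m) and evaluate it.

Tangency: MRS = (2/3)·x_2/x_1 = p_1/p_2.
So 2·p_2·x_2 = 3·p_1·x_1; combined with the budget, a share 0.4 of income goes to x_1.
Demand: x_1*(p_1,p_2,m) = 0.4·m/p_1 and x_2* = 0.6·m/p_2.
At p_1=9.35, p_2=36.4, m=248: x_2* = 0.6·248/36.4 = 4.0879.

x_2* = 4.0879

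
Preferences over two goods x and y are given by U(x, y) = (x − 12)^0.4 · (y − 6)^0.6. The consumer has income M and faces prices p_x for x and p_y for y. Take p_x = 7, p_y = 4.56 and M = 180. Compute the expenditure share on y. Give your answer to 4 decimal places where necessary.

Let x' = x−12, y' = y−6. MRS = (2/3)·y'/x' = p_x/p_y.
After buying the subsistence bundle (12, 6), a share 0.4 of the remaining income goes to x: x* = 12 + 0.4·(M − 12p_x − 6p_y)/p_x.
Discretionary income = 180 − 12·7 − 6·4.56 = 68.64; x* = 12 + 0.4·68.64/7 = 15.9223; y* = 6 + 0.6·68.64/4.56 = 15.0316.
Expenditure on y: 4.56·15.0316 = 68.544; share = 0.3808.

share on y = 0.3808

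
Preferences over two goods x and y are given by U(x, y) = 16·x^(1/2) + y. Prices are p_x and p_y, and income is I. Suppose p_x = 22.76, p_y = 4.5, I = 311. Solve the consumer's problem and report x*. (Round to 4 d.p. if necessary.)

Thus x* = (8·p_y/p_x)² — independent of I — with the rest of income spent on y.
Plugging in: x* = (8·4.5/22.76)² = 2.5018.

x* = 2.5018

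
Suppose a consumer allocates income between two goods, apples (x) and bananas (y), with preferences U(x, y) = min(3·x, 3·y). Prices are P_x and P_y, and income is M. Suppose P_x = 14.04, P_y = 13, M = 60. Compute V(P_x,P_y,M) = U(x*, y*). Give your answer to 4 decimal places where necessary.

V = 6.6568

Leontief preferences: the optimum is at the kink where x/3 = y/3, i.e. y = x.
Budget: P_x·x + P_y·x = M, so (3·P_x + 3·P_y)·x = 3·M.
Demand: x*(P_x,P_y,M) = 3·M/(3·P_x + 3·P_y), y* = 3·M/(3·P_x + 3·P_y).
Here 3·14.04 + 3·13 = 81.12, giving x* = 2.2189 and y* = 2.2189.
Utility at the optimum: U(2.2189, 2.2189) = 6.6568.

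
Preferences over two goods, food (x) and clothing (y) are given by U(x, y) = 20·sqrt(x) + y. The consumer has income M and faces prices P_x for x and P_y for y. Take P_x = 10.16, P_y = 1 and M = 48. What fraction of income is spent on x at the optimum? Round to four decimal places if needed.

share on x = 0.2051

MU_x = 10/√x, MU_y = 1. Tangency: 10/√x = P_x/P_y.
Solve: √x = 10·P_y/P_x, so x*(P_x,P_y) = (10·P_y/P_x)², and y* = (M − P_x·x*)/P_y.
Plugging in: x* = (10·1/10.16)² = 0.9688, y* = 38.1575.
Expenditure on x: 10.16·0.9688 = 9.8425; share = 0.2051.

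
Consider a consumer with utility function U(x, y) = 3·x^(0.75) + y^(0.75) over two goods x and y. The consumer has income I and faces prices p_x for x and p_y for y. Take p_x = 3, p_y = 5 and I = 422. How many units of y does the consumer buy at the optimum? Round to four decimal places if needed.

y* = 0.2245

MRS = MU_x/MU_y = 3·(y/x)^(0.25). Set equal to p_x/p_y.
Hence y/x = ((1/3)·p_x/p_y)^(1/(0.25)), i.e. raised to the 4 power.
With the ratio pinned down, the budget gives x* = I/(p_x + p_y·(y/x)) and y* = (y/x)·x*.
Numerically y/x = 0.0016, so x* = 422/(3 + 5·0.0016) = 140.2926 and y* = 0.0016·140.2926 = 0.2245.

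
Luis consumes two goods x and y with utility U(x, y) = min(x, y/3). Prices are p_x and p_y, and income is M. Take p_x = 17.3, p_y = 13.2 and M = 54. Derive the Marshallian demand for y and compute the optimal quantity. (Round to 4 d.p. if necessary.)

Leontief preferences: the optimum is at the kink where x/1 = y/3, i.e. y = 3·x.
Budget: p_x·x + p_y·3·x = M, so (p_x + 3·p_y)·x = M.
Demand: x*(p_x,p_y,M) = M/(p_x + 3·p_y), y* = 3·M/(p_x + 3·p_y).
Here 17.3 + 3·13.2 = 56.9, giving y* = 2.8471.

y* = 2.8471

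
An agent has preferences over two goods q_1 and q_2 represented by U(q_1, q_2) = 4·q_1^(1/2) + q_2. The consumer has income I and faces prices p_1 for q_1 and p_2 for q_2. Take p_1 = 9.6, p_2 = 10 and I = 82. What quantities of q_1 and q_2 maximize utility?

Set MRS = p_1/p_2: 2·q_1^(−1/2) = p_1/p_2.
Thus q_1* = (2·p_2/p_1)² — independent of I — with the rest of income spent on q_2.
Plugging in: q_1* = (2·10/9.6)² = 4.3403, q_2* = 4.0333.

q_1* = 4.3403, q_2* = 4.0333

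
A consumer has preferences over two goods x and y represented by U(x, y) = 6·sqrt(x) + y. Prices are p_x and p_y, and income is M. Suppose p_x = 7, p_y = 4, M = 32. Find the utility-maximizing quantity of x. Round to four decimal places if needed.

Set MRS = p_x/p_y: 3·x^(−1/2) = p_x/p_y.
Solve: √x = 3·p_y/p_x, so x*(p_x,p_y) = (3·p_y/p_x)², and y* = (M − p_x·x*)/p_y.
Plugging in: x* = (3·4/7)² = 2.9388.

x* = 2.9388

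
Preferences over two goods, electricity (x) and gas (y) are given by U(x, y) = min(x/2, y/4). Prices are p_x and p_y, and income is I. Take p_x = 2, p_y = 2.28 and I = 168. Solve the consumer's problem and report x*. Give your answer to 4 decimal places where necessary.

x* = 25.6098

With perfect complements, no substitution: consume in ratio x:y = 2:4.
Budget: p_x·x + p_y·2·x = I, so (2·p_x + 4·p_y)·x = 2·I.
Demand: x*(p_x,p_y,I) = 2·I/(2·p_x + 4·p_y), y* = 4·I/(2·p_x + 4·p_y).
Here 2·2 + 4·2.28 = 13.12, giving x* = 25.6098.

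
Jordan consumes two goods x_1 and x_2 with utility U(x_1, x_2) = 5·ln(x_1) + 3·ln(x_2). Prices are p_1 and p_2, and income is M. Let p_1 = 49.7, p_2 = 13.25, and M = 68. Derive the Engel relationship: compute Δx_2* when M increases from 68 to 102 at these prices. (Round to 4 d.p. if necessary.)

Δx_2* = 0.9623

Tangency: MRS = (5/3)·x_2/x_1 = p_1/p_2.
Rearranging, p_2·x_2 = (3/5)·p_1·x_1. Substituting into the budget gives p_1·x_1·(1 + (3/5)) = M.
Demand: x_1*(p_1,p_2,M) = 0.625·M/p_1 and x_2* = 0.375·M/p_2.
At p_1=49.7, p_2=13.25, M=68: x_2* = 0.375·68/13.25 = 1.9245.
At M' = 102: x_2* = 2.8868. Change: 2.8868 − 1.9245 = 0.9623.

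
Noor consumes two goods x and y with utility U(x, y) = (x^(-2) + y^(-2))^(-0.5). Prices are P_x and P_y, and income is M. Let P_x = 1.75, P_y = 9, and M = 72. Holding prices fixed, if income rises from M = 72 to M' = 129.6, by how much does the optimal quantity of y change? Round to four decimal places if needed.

Δy* = 4.7917

From the CES first-order condition, (y/x)^(3) = P_x/P_y.
Solve for the ratio: y/x = [P_x/P_y]^(1/3).
Substitute y = (y/x)·x into the budget: x* = M/(P_x + P_y·(y/x)).
Numerically y/x = 0.579338, so x* = 72/(1.75 + 9·0.579338) = 10.3388 and y* = 0.579338·10.3388 = 5.9897.
At M' = 129.6: y* = 10.7814. Change: 10.7814 − 5.9897 = 4.7917.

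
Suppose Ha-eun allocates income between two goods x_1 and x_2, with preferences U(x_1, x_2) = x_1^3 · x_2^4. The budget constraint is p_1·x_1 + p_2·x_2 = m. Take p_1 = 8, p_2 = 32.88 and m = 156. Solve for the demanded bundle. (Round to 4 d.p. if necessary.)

MU_x_1/MU_x_2 = (3·x_2)/(4·x_1); tangency sets this equal to p_1/p_2.
Rearranging, p_2·x_2 = (4/3)·p_1·x_1. Substituting into the budget gives p_1·x_1·(1 + (4/3)) = m.
Demand: x_1*(p_1,p_2,m) = 3/7·m/p_1 and x_2* = 4/7·m/p_2.
At p_1=8, p_2=32.88, m=156: x_1* = 3/7·156/8 = 8.3571, x_2* = 2.7112.

x_1* = 8.3571, x_2* = 2.7112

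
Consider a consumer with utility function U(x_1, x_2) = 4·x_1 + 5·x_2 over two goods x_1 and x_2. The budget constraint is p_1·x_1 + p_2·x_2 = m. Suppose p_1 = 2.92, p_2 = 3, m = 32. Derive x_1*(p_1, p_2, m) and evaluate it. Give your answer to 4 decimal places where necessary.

Perfect substitutes: compare marginal utility per dollar. 4/p_1 vs 5/p_2 → 1.3699 vs 1.6667.
x_2 gives more utility per dollar, so spend all income on x_2: x_2* = m/p_2, x_1* = 0.
Numerically: x_1* = 0, x_2* = 10.6667.

x_1* = 0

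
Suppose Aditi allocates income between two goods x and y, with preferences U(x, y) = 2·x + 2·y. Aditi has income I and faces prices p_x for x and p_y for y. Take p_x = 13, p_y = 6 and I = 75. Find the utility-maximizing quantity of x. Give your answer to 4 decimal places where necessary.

x* = 0

y gives more utility per dollar, so spend all income on y: y* = I/p_y, x* = 0.
Numerically: x* = 0, y* = 12.5.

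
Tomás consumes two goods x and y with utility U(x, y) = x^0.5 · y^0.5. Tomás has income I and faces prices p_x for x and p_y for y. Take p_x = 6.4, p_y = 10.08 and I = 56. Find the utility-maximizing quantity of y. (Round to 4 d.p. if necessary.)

y* = 2.7778

MU_x/MU_y = (0.5·y)/(0.5·x); tangency sets this equal to p_x/p_y.
So 0.5·p_y·y = 0.5·p_x·x; combined with the budget, a share 0.5 of income goes to x.
Demand: x*(p_x,p_y,I) = 0.5·I/p_x and y* = 0.5·I/p_y.
At p_x=6.4, p_y=10.08, I=56: y* = 0.5·56/10.08 = 2.7778.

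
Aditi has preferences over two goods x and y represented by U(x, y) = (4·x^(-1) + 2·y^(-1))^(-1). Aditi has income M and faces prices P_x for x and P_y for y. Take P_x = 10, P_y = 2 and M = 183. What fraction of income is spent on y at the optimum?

share on y = 0.2403

MU_x ∝ 4·x^(-2), MU_y ∝ 2·y^(-2), so MRS = 2·(y/x)^(2) = P_x/P_y.
Hence y/x = ((1/2)·P_x/P_y)^(1/(2)), i.e. raised to the 0.5 power.
Substitute y = (y/x)·x into the budget: x* = M/(P_x + P_y·(y/x)).
Numerically y/x = 1.581139, so x* = 183/(10 + 2·1.581139) = 13.9034 and y* = 1.581139·13.9034 = 21.9832.
Expenditure on y: 2·21.9832 = 43.9663; share = 0.2403.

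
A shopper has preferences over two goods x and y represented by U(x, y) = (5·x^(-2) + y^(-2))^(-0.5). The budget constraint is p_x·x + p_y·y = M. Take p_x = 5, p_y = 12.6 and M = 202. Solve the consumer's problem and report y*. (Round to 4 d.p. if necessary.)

y* = 8.3351

MRS = MU_x/MU_y = 5·(y/x)^(3). Set equal to p_x/p_y.
Hence y/x = ((1/5)·p_x/p_y)^(1/(3)), i.e. raised to the 1/3 power.
With the ratio pinned down, the budget gives x* = M/(p_x + p_y·(y/x)) and y* = (y/x)·x*.
Numerically y/x = 0.429744, so x* = 202/(5 + 12.6·0.429744) = 19.3955 and y* = 0.429744·19.3955 = 8.3351.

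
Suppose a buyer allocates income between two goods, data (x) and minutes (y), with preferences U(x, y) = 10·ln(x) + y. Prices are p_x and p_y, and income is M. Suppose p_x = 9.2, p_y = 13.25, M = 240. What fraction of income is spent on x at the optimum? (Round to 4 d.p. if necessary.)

MU_x = 10/x, MU_y = 1. Tangency: 10/x = p_x/p_y.
So x*(p_x,p_y) = 10·p_y/p_x, independent of income; and y* = (M − 10·p_y)/p_y.
At the given prices: x* = 10·13.25/9.2 = 14.4022, and y* = 8.1132.
Expenditure on x: 9.2·14.4022 = 132.5; share = 0.5521.

share on x = 0.5521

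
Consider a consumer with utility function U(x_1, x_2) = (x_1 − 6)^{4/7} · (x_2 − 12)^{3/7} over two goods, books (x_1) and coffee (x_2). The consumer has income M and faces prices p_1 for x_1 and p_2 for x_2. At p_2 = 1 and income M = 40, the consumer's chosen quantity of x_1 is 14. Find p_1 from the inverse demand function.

MRS = (4/3)·(x_2−12)/(x_1−6). Tangency with p_1/p_2 gives x_2−12 = (3/4)·(p_1/p_2)·(x_1−6).
After buying the subsistence bundle (6, 12), a share 4/7 of the remaining income goes to x_1: x_1* = 6 + 4/7·(M − 6p_1 − 12p_2)/p_1.
Set x_1* = 14 in the demand function and solve for p_1: p_1 = 1.4.

p_1 = 1.4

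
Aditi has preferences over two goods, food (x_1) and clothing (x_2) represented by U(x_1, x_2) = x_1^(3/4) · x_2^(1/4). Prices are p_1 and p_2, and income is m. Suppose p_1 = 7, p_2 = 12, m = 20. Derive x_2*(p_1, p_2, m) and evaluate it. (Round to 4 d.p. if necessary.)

x_2* = 0.4167

Demand: x_1*(p_1,p_2,m) = 0.75·m/p_1 and x_2* = 0.25·m/p_2.
At p_1=7, p_2=12, m=20: x_2* = 0.25·20/12 = 0.4167.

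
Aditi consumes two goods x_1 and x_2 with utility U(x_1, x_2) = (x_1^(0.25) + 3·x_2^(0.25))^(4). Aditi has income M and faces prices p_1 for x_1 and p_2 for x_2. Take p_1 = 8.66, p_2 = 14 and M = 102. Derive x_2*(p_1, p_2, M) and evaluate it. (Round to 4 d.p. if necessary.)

From the CES first-order condition, (1/3)·(x_2/x_1)^(0.75) = p_1/p_2.
Hence x_2/x_1 = (3·p_1/p_2)^(1/(0.75)), i.e. raised to the 4/3 power.
With the ratio pinned down, the budget gives x_1* = M/(p_1 + p_2·(x_2/x_1)) and x_2* = (x_2/x_1)·x_1*.
Numerically x_2/x_1 = 2.28042, so x_1* = 102/(8.66 + 14·2.28042) = 2.5132 and x_2* = 2.28042·2.5132 = 5.7311.

x_2* = 5.7311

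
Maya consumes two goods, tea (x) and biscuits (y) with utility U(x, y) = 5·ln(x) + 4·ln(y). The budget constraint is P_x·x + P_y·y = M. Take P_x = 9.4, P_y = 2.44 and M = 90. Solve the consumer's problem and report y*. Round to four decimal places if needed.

y* = 16.3934

Tangency: MRS = (5/4)·y/x = P_x/P_y.
So 5·P_y·y = 4·P_x·x; combined with the budget, a share 5/9 of income goes to x.
Demand: x*(P_x,P_y,M) = 5/9·M/P_x and y* = 4/9·M/P_y.
At P_x=9.4, P_y=2.44, M=90: y* = 4/9·90/2.44 = 16.3934.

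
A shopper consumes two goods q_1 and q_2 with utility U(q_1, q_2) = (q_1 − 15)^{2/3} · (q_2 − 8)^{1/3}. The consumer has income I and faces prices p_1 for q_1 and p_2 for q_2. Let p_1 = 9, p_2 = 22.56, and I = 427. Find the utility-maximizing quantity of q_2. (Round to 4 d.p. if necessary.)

q_2* = 9.6478

Let q_1' = q_1−15, q_2' = q_2−8. MRS = 2·q_2'/q_1' = p_1/p_2.
After buying the subsistence bundle (15, 8), a share 2/3 of the remaining income goes to q_1: q_1* = 15 + 2/3·(I − 15p_1 − 8p_2)/p_1.
Discretionary income = 427 − 15·9 − 8·22.56 = 111.52; q_2* = 8 + 1/3·111.52/22.56 = 9.6478.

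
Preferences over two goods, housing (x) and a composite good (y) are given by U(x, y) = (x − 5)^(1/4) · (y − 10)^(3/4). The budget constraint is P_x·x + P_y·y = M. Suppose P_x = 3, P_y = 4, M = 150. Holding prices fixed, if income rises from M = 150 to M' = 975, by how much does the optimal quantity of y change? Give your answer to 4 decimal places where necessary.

This is Cobb-Douglas in (x−5, y−10): tangency gives 0.25·P_y·(y−10) = 0.75·P_x·(x−5).
Substituting into the budget: x* = 5 + 0.25·(M − 5·P_x − 10·P_y)/P_x, and y* = 10 + 0.75·(…)/P_y.
Discretionary income = 150 − 5·3 − 10·4 = 95; y* = 10 + 0.75·95/4 = 27.8125.
At M' = 975: y* = 182.5. Change: 182.5 − 27.8125 = 154.6875.

Δy* = 154.6875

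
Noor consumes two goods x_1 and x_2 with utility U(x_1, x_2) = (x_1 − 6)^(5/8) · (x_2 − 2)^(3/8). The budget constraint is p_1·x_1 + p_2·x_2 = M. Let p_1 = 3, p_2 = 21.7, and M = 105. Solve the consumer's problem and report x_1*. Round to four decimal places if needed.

After buying the subsistence bundle (6, 2), a share 0.625 of the remaining income goes to x_1: x_1* = 6 + 0.625·(M − 6p_1 − 2p_2)/p_1.
Discretionary income = 105 − 6·3 − 2·21.7 = 43.6; x_1* = 6 + 0.625·43.6/3 = 15.0833.

x_1* = 15.0833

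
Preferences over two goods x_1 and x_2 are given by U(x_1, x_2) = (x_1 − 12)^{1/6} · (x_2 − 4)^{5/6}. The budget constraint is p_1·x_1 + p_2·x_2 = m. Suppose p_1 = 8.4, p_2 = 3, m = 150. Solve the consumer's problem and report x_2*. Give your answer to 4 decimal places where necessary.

x_2* = 14.3333

After buying the subsistence bundle (12, 4), a share 1/6 of the remaining income goes to x_1: x_1* = 12 + 1/6·(m − 12p_1 − 4p_2)/p_1.
Discretionary income = 150 − 12·8.4 − 4·3 = 37.2; x_2* = 4 + 5/6·37.2/3 = 14.3333.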